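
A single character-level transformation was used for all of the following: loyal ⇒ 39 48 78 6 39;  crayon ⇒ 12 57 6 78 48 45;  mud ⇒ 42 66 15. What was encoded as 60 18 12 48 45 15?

second

l(#12)→39 and o(#15)→48: differences scale by 3, so n = 3·pos + 3. The formula is n = 3×(alphabet index, a=1) + 3.
Decoding 60 18 12 48 45 15: 60→(60−3)÷3=19=s, 18→(18−3)÷3=5=e, 12→(12−3)÷3=3=c, 48→(48−3)÷3=15=o, 45→(45−3)÷3=14=n, 15→(15−3)÷3=4=d.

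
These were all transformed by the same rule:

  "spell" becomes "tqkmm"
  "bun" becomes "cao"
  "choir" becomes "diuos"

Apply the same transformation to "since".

Vowels shift forward by 6 and consonants shift forward by 1.
Applying it to since: s(cons)+1=t, i(vowel)+6=o, n(cons)+1=o, c(cons)+1=d, e(vowel)+6=k.

toodk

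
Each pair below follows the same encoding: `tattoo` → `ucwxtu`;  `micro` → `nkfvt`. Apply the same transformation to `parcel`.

In tattoo: t→u is +1, a→c is +2, t→w is +3, t→x is +4 — the shift increases by 1 each position. The shift increases by 1 at each position, starting from +1: 1, 2, 3, ….
Applying it to parcel: p+1=q, a+2=c, r+3=u, c+4=g, e+5=j, l+6=r.

qcugjr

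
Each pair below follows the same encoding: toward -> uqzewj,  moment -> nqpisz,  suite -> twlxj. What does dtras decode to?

crown

In toward: t→u is +1, o→q is +2, w→z is +3, a→e is +4 — the shift increases by 1 each position. Letter i (0-indexed) is shifted by i+1, so successive shifts are 1, 2, 3, ….
Decoding dtras: d−1=c, t−2=r, r−3=o, a−4=w, s−5=n.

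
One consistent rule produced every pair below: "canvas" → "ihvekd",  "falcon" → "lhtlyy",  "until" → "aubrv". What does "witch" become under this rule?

cpblr

Each letter shifts forward by (position + 6), i.e. 6, 7, 8, … — the shift grows by one for each successive letter.
On witch: w+6=c, i+7=p, t+8=b, c+9=l, h+10=r.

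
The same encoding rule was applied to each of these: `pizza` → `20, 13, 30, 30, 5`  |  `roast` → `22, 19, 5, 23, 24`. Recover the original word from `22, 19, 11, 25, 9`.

rogue

p is letter #16 and maps to 20: an offset of 4. The number is (letter's place in the alphabet, a=1) + 4.
Decoding 22, 19, 11, 25, 9: 22→(22−4)÷1=18=r, 19→(19−4)÷1=15=o, 11→(11−4)÷1=7=g, 25→(25−4)÷1=21=u, 9→(9−4)÷1=5=e.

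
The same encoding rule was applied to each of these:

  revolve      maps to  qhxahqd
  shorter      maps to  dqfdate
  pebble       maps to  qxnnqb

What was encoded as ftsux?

light

The output letters match the input read backwards, each shifted +12: revolve reversed is evlover. Read the word backwards and shift each letter +12.
Decoding ftsux: shift back: f−12=t, t−12=h, s−12=g, u−12=i, x−12=l → thgil; then reverse → light.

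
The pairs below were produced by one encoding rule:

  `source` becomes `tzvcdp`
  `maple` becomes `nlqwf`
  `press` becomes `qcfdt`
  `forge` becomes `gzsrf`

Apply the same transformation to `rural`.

Shifts by position in source: pos 0: s→t (+1), pos 1: o→z (+11), pos 2: u→v (+1), pos 3: r→c (+11) — repeating every 2. The shifts repeat in a cycle of length 2: positions 0,1,… shift by +1, +11, then the pattern repeats.
Applying it to rural: r+1=s, u+11=f, r+1=s, a+11=l, l+1=m.

sfslm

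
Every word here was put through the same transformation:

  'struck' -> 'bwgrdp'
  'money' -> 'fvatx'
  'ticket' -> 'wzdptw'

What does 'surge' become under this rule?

brgjt

s(18)→b(1) and t(19)→w(22) fit y≡21x+13 (mod 26); the inverse of 21 mod 26 is 5. Treating letters as 0–25, the rule is x ↦ 21x + 13 (mod 26).
Applying it to surge: s(18)→21·18+13≡1=b; u(20)→21·20+13≡17=r; r(17)→21·17+13≡6=g; g(6)→21·6+13≡9=j; e(4)→21·4+13≡19=t (all mod 26).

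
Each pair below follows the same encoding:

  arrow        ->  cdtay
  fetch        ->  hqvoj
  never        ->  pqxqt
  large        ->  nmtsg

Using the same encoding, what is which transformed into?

ytkoj

Shifts by position in arrow: pos 0: a→c (+2), pos 1: r→d (+12), pos 2: r→t (+2), pos 3: o→a (+12) — repeating every 2. It's a Vigenère-style cipher with numeric key [2,12]: position i shifts by key[i mod 2].
On which: w+2=y, h+12=t, i+2=k, c+12=o, h+2=j.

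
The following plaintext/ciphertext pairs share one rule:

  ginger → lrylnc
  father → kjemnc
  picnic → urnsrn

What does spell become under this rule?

Shifts by position in ginger: pos 0: g→l (+5), pos 1: i→r (+9), pos 2: n→y (+11), pos 3: g→l (+5), pos 4: e→n (+9), pos 5: r→c (+11) — repeating every 3. A repeating key of period 3 is used — shifts +5, +9, +11 over and over.
For spell: s+5=x, p+9=y, e+11=p, l+5=q, l+9=u.

xypqu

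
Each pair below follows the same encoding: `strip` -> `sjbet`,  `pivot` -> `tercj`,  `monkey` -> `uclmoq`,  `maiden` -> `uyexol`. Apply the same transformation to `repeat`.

botoyj

s(18)→s(18) and t(19)→j(9) fit y≡17x+24 (mod 26); the inverse of 17 mod 26 is 23. Treating letters as 0–25, the rule is x ↦ 17x + 24 (mod 26).
Applying it to repeat: r(17)→17·17+24≡1=b; e(4)→17·4+24≡14=o; p(15)→17·15+24≡19=t; e(4)→17·4+24≡14=o; a(0)→17·0+24≡24=y; t(19)→17·19+24≡9=j (all mod 26).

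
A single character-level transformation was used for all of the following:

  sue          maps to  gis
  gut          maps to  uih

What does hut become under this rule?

vih

Compare letters: s→g is +14, u→i is +14, e→s is +14 — a constant shift. This is a Caesar cipher with shift 14.
For hut: h+14=v, u+14=i, t+14=h.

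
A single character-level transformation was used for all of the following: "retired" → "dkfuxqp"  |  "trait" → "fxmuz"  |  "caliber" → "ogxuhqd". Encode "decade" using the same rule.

Shifts by position in retired: pos 0: r→d (+12), pos 1: e→k (+6), pos 2: t→f (+12), pos 3: i→u (+12), pos 4: r→x (+6), pos 5: e→q (+12) — repeating every 3. It's a Vigenère-style cipher with numeric key [12,6,12]: position i shifts by key[i mod 3].
On decade: d+12=p, e+6=k, c+12=o, a+12=m, d+6=j, e+12=q.

pkomjq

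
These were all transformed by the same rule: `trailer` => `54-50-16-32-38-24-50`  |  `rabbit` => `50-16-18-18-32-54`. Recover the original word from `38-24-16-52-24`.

t(#20)→54 and r(#18)→50: differences scale by 2, so n = 2·pos + 14. Each letter becomes 2×(its alphabet position, a=1..z=26) + 14.
Undoing it on 38-24-16-52-24: 38→(38−14)÷2=12=l, 24→(24−14)÷2=5=e, 16→(16−14)÷2=1=a, 52→(52−14)÷2=19=s, 24→(24−14)÷2=5=e.

lease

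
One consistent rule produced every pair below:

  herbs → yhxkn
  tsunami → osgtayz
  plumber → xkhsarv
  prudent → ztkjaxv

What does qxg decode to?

The output letters match the input read backwards, each shifted +6: herbs reversed is sbreh. Read the word backwards and shift each letter +6.
Decoding qxg: shift back: q−6=k, x−6=r, g−6=a → kra; then reverse → ark.

ark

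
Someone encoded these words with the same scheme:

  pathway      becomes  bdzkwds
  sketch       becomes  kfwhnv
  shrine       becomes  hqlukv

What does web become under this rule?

ehz

The output letters match the input read backwards, each shifted +3: pathway reversed is yawhtap. Two steps: reverse the string, then apply a Caesar shift of +3.
On web: reverse → bew; then shift: b+3=e, e+3=h, w+3=z.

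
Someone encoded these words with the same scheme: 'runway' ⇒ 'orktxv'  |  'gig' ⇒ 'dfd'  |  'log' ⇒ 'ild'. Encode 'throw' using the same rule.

qeolt

Compare letters: r→o is +23, u→r is +23, n→k is +23 — a constant shift. It's a constant shift of +23 (ROT23).
Applying it to throw: t+23=q, h+23=e, r+23=o, o+23=l, w+23=t.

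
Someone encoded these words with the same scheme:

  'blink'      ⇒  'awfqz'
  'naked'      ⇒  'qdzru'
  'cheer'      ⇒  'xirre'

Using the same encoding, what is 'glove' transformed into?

b(1)→a(0) and l(11)→w(22) fit y≡23x+3 (mod 26); the inverse of 23 mod 26 is 17. Each letter's alphabet position (a=0..z=25) is mapped through 23·x+3 mod 26 — an affine cipher.
On glove: g(6)→23·6+3≡11=l; l(11)→23·11+3≡22=w; o(14)→23·14+3≡13=n; v(21)→23·21+3≡18=s; e(4)→23·4+3≡17=r (all mod 26).

lwnsr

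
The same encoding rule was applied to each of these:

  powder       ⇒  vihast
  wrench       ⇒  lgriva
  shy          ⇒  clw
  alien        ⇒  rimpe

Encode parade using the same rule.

Read the word backwards and shift each letter +4.
Applying it to parade: reverse → edarap; then shift: e+4=i, d+4=h, a+4=e, r+4=v, a+4=e, p+4=t.

ihevet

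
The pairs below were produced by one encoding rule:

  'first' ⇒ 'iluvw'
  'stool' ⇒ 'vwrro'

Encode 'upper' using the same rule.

xsshu

Compare letters: f→i is +3, i→l is +3, r→u is +3 — a constant shift. This is a Caesar cipher with shift 3.
For upper: u+3=x, p+3=s, p+3=s, e+3=h, r+3=u.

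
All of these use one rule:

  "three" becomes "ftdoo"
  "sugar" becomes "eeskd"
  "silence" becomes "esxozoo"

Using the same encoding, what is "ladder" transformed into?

xkppod

The shift depends on letter class: consonant t→f is +12, but vowel e→o is +10. The rule splits by letter class: vowels +10, consonants +12.
On ladder: l(cons)+12=x, a(vowel)+10=k, d(cons)+12=p, d(cons)+12=p, e(vowel)+10=o, r(cons)+12=d.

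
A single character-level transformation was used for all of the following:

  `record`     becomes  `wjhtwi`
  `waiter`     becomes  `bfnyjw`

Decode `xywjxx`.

stress

It's a constant shift of +5 (ROT5).
Reversing it on xywjxx: x−5=s, y−5=t, w−5=r, j−5=e, x−5=s, x−5=s.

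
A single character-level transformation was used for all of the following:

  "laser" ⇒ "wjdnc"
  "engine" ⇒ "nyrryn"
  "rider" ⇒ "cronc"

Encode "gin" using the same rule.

rry

Two shifts are in play — +9 for a/e/i/o/u, +11 for every other letter.
On gin: g(cons)+11=r, i(vowel)+9=r, n(cons)+11=y.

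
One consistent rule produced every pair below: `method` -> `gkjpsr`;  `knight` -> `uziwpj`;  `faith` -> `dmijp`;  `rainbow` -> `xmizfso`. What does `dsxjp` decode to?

m(12)→g(6) and e(4)→k(10) fit y≡19x+12 (mod 26); the inverse of 19 mod 26 is 11. Each letter's alphabet position (a=0..z=25) is mapped through 19·x+12 mod 26 — an affine cipher.
Undoing it on dsxjp: d(3)→11·(3−12)≡5=f; s(18)→11·(18−12)≡14=o; x(23)→11·(23−12)≡17=r; j(9)→11·(9−12)≡19=t; p(15)→11·(15−12)≡7=h (all mod 26).

forth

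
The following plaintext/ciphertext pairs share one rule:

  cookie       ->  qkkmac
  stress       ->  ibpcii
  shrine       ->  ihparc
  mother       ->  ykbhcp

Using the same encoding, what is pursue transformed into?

dupiuc

c(2)→q(16) and o(14)→k(10) fit y≡19x+4 (mod 26); the inverse of 19 mod 26 is 11. Treating letters as 0–25, the rule is x ↦ 19x + 4 (mod 26).
Applying it to pursue: p(15)→19·15+4≡3=d; u(20)→19·20+4≡20=u; r(17)→19·17+4≡15=p; s(18)→19·18+4≡8=i; u(20)→19·20+4≡20=u; e(4)→19·4+4≡2=c (all mod 26).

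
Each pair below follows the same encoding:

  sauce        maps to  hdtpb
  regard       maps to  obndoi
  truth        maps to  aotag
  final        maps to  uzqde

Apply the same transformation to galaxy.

Treating letters as 0–25, the rule is x ↦ 19x + 3 (mod 26).
For galaxy: g(6)→19·6+3≡13=n; a(0)→19·0+3≡3=d; l(11)→19·11+3≡4=e; a(0)→19·0+3≡3=d; x(23)→19·23+3≡24=y; y(24)→19·24+3≡17=r (all mod 26).

ndedyr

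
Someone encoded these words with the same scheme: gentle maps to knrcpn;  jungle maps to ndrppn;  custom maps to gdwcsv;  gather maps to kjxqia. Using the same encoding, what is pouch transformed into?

txyll

Shifts by position in gentle: pos 0: g→k (+4), pos 1: e→n (+9), pos 2: n→r (+4), pos 3: t→c (+9) — repeating every 2. A repeating key of period 2 is used — shifts +4, +9 over and over.
Applying it to pouch: p+4=t, o+9=x, u+4=y, c+9=l, h+4=l.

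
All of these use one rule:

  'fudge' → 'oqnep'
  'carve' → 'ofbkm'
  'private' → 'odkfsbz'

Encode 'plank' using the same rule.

uxkvz

The output letters match the input read backwards, each shifted +10: fudge reversed is egduf. Read the word backwards and shift each letter +10.
On plank: reverse → knalp; then shift: k+10=u, n+10=x, a+10=k, l+10=v, p+10=z.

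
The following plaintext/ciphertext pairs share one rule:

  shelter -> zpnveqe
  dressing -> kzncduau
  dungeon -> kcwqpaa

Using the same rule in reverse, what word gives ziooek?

safety

In shelter: s→z is +7, h→p is +8, e→n is +9, l→v is +10 — the shift increases by 1 each position. Letter i (0-indexed) is shifted by i+7, so successive shifts are 7, 8, 9, ….
Reversing it on ziooek: z−7=s, i−8=a, o−9=f, o−10=e, e−11=t, k−12=y.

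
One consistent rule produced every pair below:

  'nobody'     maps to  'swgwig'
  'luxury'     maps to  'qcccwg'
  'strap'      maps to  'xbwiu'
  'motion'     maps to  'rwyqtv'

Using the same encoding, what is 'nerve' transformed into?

smwdj

Shifts by position in nobody: pos 0: n→s (+5), pos 1: o→w (+8), pos 2: b→g (+5), pos 3: o→w (+8) — repeating every 2. It's a Vigenère-style cipher with numeric key [5,8]: position i shifts by key[i mod 2].
Applying it to nerve: n+5=s, e+8=m, r+5=w, v+8=d, e+5=j.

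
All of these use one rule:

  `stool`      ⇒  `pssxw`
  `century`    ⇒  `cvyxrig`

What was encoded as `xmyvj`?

The output letters match the input read backwards, each shifted +4: stool reversed is loots. Read the word backwards and shift each letter +4.
Undoing it on xmyvj: shift back: x−4=t, m−4=i, y−4=u, v−4=r, j−4=f → tiurf; then reverse → fruit.

fruit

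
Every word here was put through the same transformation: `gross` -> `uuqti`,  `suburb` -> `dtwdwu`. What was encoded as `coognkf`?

dilemma

Two steps: reverse the string, then apply a Caesar shift of +2.
Decoding coognkf: shift back: c−2=a, o−2=m, o−2=m, g−2=e, n−2=l, k−2=i, f−2=d → ammelid; then reverse → dilemma.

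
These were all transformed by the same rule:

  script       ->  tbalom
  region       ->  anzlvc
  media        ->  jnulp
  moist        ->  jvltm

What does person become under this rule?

onatvc

s(18)→t(19) and c(2)→b(1) fit y≡19x+15 (mod 26); the inverse of 19 mod 26 is 11. Each letter's alphabet position (a=0..z=25) is mapped through 19·x+15 mod 26 — an affine cipher.
On person: p(15)→19·15+15≡14=o; e(4)→19·4+15≡13=n; r(17)→19·17+15≡0=a; s(18)→19·18+15≡19=t; o(14)→19·14+15≡21=v; n(13)→19·13+15≡2=c (all mod 26).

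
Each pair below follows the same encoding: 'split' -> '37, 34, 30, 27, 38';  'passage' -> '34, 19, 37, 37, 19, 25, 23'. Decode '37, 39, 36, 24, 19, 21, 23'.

s is letter #19 and maps to 37: an offset of 18. The number is (letter's place in the alphabet, a=1) + 18.
Reversing it on 37, 39, 36, 24, 19, 21, 23: 37→(37−18)÷1=19=s, 39→(39−18)÷1=21=u, 36→(36−18)÷1=18=r, 24→(24−18)÷1=6=f, 19→(19−18)÷1=1=a, 21→(21−18)÷1=3=c, 23→(23−18)÷1=5=e.

surface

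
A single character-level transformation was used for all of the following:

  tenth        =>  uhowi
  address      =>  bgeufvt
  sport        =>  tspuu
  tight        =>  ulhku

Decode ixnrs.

Shifts by position in tenth: pos 0: t→u (+1), pos 1: e→h (+3), pos 2: n→o (+1), pos 3: t→w (+3) — repeating every 2. A repeating key of period 2 is used — shifts +1, +3 over and over.
Undoing it on ixnrs: i−1=h, x−3=u, n−1=m, r−3=o, s−1=r.

humor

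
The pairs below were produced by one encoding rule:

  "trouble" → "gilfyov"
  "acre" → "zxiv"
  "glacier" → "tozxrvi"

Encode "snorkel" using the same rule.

Each pair mirrors across the alphabet (t↔g, r↔i, o↔l): positions sum to 25. Each letter is replaced by its mirror in the alphabet: a↔z, b↔y, c↔x, and so on (the Atbash cipher).
For snorkel: s↔h, n↔m, o↔l, r↔i, k↔p, e↔v, l↔o.

hmlipvo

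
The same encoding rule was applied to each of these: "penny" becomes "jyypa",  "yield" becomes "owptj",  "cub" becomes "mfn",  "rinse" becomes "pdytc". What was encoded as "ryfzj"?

The word is reversed, then every letter is shifted forward by 11.
Undoing it on ryfzj: shift back: r−11=g, y−11=n, f−11=u, z−11=o, j−11=y → gnuoy; then reverse → young.

young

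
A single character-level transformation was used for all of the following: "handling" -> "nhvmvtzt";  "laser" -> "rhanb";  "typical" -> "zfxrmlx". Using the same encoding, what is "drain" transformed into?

jyirx

The shift increases by 1 at each position, starting from +6: 6, 7, 8, ….
Applying it to drain: d+6=j, r+7=y, a+8=i, i+9=r, n+10=x.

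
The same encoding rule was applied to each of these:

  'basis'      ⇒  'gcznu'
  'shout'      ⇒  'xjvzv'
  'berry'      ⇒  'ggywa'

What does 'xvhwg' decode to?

The shifts repeat in a cycle of length 3: positions 0,1,… shift by +5, +2, +7, then the pattern repeats.
Reversing it on xvhwg: x−5=s, v−2=t, h−7=a, w−5=r, g−2=e.

stare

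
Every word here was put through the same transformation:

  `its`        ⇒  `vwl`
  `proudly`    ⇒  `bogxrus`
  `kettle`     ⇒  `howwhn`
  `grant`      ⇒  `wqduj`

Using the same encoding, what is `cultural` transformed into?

oduxwoxf

The output letters match the input read backwards, each shifted +3: its reversed is sti. Two steps: reverse the string, then apply a Caesar shift of +3.
On cultural: reverse → larutluc; then shift: l+3=o, a+3=d, r+3=u, u+3=x, t+3=w, l+3=o, u+3=x, c+3=f.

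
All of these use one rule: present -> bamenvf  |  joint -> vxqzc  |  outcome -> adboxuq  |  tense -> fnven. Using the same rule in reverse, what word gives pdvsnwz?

Shifts by position in present: pos 0: p→b (+12), pos 1: r→a (+9), pos 2: e→m (+8), pos 3: s→e (+12), pos 4: e→n (+9), pos 5: n→v (+8) — repeating every 3. It's a Vigenère-style cipher with numeric key [12,9,8]: position i shifts by key[i mod 3].
Decoding pdvsnwz: p−12=d, d−9=u, v−8=n, s−12=g, n−9=e, w−8=o, z−12=n.

dungeon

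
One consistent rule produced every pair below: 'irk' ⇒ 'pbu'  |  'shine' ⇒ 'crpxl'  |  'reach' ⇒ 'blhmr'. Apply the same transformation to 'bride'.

lbpnl

The shift depends on letter class: consonant r→b is +10, but vowel i→p is +7. The rule splits by letter class: vowels +7, consonants +10.
Applying it to bride: b(cons)+10=l, r(cons)+10=b, i(vowel)+7=p, d(cons)+10=n, e(vowel)+7=l.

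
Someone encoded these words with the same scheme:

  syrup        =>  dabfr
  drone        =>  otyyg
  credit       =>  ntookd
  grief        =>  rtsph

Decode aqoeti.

poetry

Shifts by position in syrup: pos 0: s→d (+11), pos 1: y→a (+2), pos 2: r→b (+10), pos 3: u→f (+11), pos 4: p→r (+2) — repeating every 3. A repeating key of period 3 is used — shifts +11, +2, +10 over and over.
Reversing it on aqoeti: a−11=p, q−2=o, o−10=e, e−11=t, t−2=r, i−10=y.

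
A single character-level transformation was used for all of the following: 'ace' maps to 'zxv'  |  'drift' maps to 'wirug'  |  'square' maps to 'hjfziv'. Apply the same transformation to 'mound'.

nlfmw

This is the alphabet-reversal cipher (Atbash): a becomes z, b becomes y, etc.
For mound: m↔n, o↔l, u↔f, n↔m, d↔w.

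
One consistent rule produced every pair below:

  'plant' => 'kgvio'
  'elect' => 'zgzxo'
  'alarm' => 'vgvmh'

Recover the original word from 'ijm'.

nor

Compare letters: p→k is +21, l→g is +21, a→v is +21 — a constant shift. This is a Caesar cipher with shift 21.
Decoding ijm: i−21=n, j−21=o, m−21=r.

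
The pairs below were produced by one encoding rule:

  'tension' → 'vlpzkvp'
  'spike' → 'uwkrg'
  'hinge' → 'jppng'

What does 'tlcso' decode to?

Shifts by position in tension: pos 0: t→v (+2), pos 1: e→l (+7), pos 2: n→p (+2), pos 3: s→z (+7) — repeating every 2. It's a Vigenère-style cipher with numeric key [2,7]: position i shifts by key[i mod 2].
Decoding tlcso: t−2=r, l−7=e, c−2=a, s−7=l, o−2=m.

realm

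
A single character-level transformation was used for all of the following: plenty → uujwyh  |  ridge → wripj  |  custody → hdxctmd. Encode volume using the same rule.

Shifts by position in plenty: pos 0: p→u (+5), pos 1: l→u (+9), pos 2: e→j (+5), pos 3: n→w (+9) — repeating every 2. It's a Vigenère-style cipher with numeric key [5,9]: position i shifts by key[i mod 2].
For volume: v+5=a, o+9=x, l+5=q, u+9=d, m+5=r, e+9=n.

axqdrn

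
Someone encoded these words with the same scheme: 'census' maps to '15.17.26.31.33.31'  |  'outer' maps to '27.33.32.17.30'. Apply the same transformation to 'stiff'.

31.32.21.18.18

c is letter #3 and maps to 15: an offset of 12. The number is (letter's place in the alphabet, a=1) + 12.
Applying it to stiff: s=19→31, t=20→32, i=9→21, f=6→18, f=6→18.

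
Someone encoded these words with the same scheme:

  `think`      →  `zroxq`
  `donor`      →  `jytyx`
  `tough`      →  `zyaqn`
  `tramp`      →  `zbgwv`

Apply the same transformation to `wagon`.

ckmyt

Shifts by position in think: pos 0: t→z (+6), pos 1: h→r (+10), pos 2: i→o (+6), pos 3: n→x (+10) — repeating every 2. A repeating key of period 2 is used — shifts +6, +10 over and over.
For wagon: w+6=c, a+10=k, g+6=m, o+10=y, n+6=t.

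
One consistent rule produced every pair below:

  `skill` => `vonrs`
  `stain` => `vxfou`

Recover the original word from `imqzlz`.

filter

In skill: s→v is +3, k→o is +4, i→n is +5, l→r is +6 — the shift increases by 1 each position. The shift increases by 1 at each position, starting from +3: 3, 4, 5, ….
Decoding imqzlz: i−3=f, m−4=i, q−5=l, z−6=t, l−7=e, z−8=r.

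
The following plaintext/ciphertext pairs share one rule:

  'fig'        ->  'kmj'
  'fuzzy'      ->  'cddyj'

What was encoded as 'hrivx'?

Two steps: reverse the string, then apply a Caesar shift of +4.
Decoding hrivx: shift back: h−4=d, r−4=n, i−4=e, v−4=r, x−4=t → dnert; then reverse → trend.

trend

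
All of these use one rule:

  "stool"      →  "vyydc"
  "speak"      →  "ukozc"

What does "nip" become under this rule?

The output letters match the input read backwards, each shifted +10: stool reversed is loots. The word is reversed, then every letter is shifted forward by 10.
Applying it to nip: reverse → pin; then shift: p+10=z, i+10=s, n+10=x.

zsx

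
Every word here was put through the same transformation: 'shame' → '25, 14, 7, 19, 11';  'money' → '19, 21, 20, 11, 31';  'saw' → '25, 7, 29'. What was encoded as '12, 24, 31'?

s is letter #19 and maps to 25: an offset of 6. Letters become their 1-based position plus 6 (so a→7, b→8, …).
Decoding 12, 24, 31: 12→(12−6)÷1=6=f, 24→(24−6)÷1=18=r, 31→(31−6)÷1=25=y.

fry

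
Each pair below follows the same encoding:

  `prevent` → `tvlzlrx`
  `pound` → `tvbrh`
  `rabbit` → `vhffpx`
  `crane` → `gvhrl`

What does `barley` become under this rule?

The shift depends on letter class: consonant p→t is +4, but vowel e→l is +7. Two shifts are in play — +7 for a/e/i/o/u, +4 for every other letter.
For barley: b(cons)+4=f, a(vowel)+7=h, r(cons)+4=v, l(cons)+4=p, e(vowel)+7=l, y(cons)+4=c.

fhvplc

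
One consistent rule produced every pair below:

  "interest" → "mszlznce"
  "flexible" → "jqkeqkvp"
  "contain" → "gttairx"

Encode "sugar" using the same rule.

wzmhz

In interest: i→m is +4, n→s is +5, t→z is +6, e→l is +7 — the shift increases by 1 each position. Letter i (0-indexed) is shifted by i+4, so successive shifts are 4, 5, 6, ….
Applying it to sugar: s+4=w, u+5=z, g+6=m, a+7=h, r+8=z.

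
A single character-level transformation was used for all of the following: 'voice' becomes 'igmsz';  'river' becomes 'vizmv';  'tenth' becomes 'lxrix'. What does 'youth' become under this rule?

lxysc

The output letters match the input read backwards, each shifted +4: voice reversed is eciov. The word is reversed, then every letter is shifted forward by 4.
Applying it to youth: reverse → htuoy; then shift: h+4=l, t+4=x, u+4=y, o+4=s, y+4=c.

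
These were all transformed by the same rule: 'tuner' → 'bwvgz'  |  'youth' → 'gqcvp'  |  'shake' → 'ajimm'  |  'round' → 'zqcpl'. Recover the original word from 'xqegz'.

Shifts by position in tuner: pos 0: t→b (+8), pos 1: u→w (+2), pos 2: n→v (+8), pos 3: e→g (+2) — repeating every 2. It's a Vigenère-style cipher with numeric key [8,2]: position i shifts by key[i mod 2].
Undoing it on xqegz: x−8=p, q−2=o, e−8=w, g−2=e, z−8=r.

power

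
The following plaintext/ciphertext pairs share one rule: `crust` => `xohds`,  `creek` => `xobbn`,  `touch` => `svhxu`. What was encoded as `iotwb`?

brave

c(2)→x(23) and r(17)→o(14) fit y≡15x+19 (mod 26); the inverse of 15 mod 26 is 7. Each letter's alphabet position (a=0..z=25) is mapped through 15·x+19 mod 26 — an affine cipher.
Reversing it on iotwb: i(8)→7·(8−19)≡1=b; o(14)→7·(14−19)≡17=r; t(19)→7·(19−19)≡0=a; w(22)→7·(22−19)≡21=v; b(1)→7·(1−19)≡4=e (all mod 26).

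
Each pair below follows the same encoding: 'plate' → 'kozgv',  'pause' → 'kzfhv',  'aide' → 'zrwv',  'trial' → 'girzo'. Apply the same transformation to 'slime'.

Each letter's alphabet position (a=0..z=25) is mapped through 25·x+25 mod 26 — an affine cipher.
Applying it to slime: s(18)→25·18+25≡7=h; l(11)→25·11+25≡14=o; i(8)→25·8+25≡17=r; m(12)→25·12+25≡13=n; e(4)→25·4+25≡21=v (all mod 26).

hornv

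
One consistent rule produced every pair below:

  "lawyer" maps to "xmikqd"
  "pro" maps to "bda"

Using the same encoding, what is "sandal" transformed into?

emzpmx

Compare letters: l→x is +12, a→m is +12, w→i is +12 — a constant shift. It's a constant shift of +12 (ROT12).
Applying it to sandal: s+12=e, a+12=m, n+12=z, d+12=p, a+12=m, l+12=x.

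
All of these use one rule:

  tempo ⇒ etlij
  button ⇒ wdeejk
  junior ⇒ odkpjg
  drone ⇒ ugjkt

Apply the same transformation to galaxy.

Treating letters as 0–25, the rule is x ↦ 25x + 23 (mod 26).
Applying it to galaxy: g(6)→25·6+23≡17=r; a(0)→25·0+23≡23=x; l(11)→25·11+23≡12=m; a(0)→25·0+23≡23=x; x(23)→25·23+23≡0=a; y(24)→25·24+23≡25=z (all mod 26).

rxmxaz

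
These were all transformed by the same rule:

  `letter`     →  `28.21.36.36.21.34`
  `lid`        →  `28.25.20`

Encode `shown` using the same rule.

Each letter is replaced by its alphabet position (a=1..z=26) + 16.
On shown: s=19→35, h=8→24, o=15→31, w=23→39, n=14→30.

35.24.31.39.30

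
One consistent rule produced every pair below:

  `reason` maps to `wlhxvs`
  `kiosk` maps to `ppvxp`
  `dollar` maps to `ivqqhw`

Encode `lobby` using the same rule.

qvggd

Vowels shift forward by 7 and consonants shift forward by 5.
On lobby: l(cons)+5=q, o(vowel)+7=v, b(cons)+5=g, b(cons)+5=g, y(cons)+5=d.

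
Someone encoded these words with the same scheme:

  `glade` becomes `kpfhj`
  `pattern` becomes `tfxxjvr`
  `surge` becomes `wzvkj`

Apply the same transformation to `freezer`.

The shift depends on letter class: consonant g→k is +4, but vowel a→f is +5. Vowels shift forward by 5 and consonants shift forward by 4.
Applying it to freezer: f(cons)+4=j, r(cons)+4=v, e(vowel)+5=j, e(vowel)+5=j, z(cons)+4=d, e(vowel)+5=j, r(cons)+4=v.

jvjjdjv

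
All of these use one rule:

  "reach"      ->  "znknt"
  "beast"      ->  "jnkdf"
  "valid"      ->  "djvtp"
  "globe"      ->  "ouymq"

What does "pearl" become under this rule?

The shift increases by 1 at each position, starting from +8: 8, 9, 10, ….
On pearl: p+8=x, e+9=n, a+10=k, r+11=c, l+12=x.

xnkcx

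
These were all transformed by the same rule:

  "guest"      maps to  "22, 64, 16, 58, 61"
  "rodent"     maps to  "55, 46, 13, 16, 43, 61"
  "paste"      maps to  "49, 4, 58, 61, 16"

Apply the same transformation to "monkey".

g(#7)→22 and u(#21)→64: differences scale by 3, so n = 3·pos + 1. The formula is n = 3×(alphabet index, a=1) + 1.
Applying it to monkey: m=13→40, o=15→46, n=14→43, k=11→34, e=5→16, y=25→76.

40, 46, 43, 34, 16, 76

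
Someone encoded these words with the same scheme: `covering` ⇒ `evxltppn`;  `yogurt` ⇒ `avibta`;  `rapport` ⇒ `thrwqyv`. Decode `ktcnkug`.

Shifts by position in covering: pos 0: c→e (+2), pos 1: o→v (+7), pos 2: v→x (+2), pos 3: e→l (+7) — repeating every 2. The shifts repeat in a cycle of length 2: positions 0,1,… shift by +2, +7, then the pattern repeats.
Undoing it on ktcnkug: k−2=i, t−7=m, c−2=a, n−7=g, k−2=i, u−7=n, g−2=e.

imagine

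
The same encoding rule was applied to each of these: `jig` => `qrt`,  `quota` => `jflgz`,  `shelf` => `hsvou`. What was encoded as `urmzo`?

final

Each pair mirrors across the alphabet (j↔q, i↔r, g↔t): positions sum to 25. This is the alphabet-reversal cipher (Atbash): a becomes z, b becomes y, etc.
Undoing it on urmzo: u↔f, r↔i, m↔n, z↔a, o↔l.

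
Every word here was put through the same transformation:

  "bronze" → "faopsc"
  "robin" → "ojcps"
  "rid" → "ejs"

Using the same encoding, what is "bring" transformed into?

hojsc

Two steps: reverse the string, then apply a Caesar shift of +1.
On bring: reverse → gnirb; then shift: g+1=h, n+1=o, i+1=j, r+1=s, b+1=c.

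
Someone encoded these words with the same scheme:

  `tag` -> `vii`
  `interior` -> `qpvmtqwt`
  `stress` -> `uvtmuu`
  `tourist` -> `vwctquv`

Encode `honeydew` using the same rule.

The rule splits by letter class: vowels +8, consonants +2.
On honeydew: h(cons)+2=j, o(vowel)+8=w, n(cons)+2=p, e(vowel)+8=m, y(cons)+2=a, d(cons)+2=f, e(vowel)+8=m, w(cons)+2=y.

jwpmafmy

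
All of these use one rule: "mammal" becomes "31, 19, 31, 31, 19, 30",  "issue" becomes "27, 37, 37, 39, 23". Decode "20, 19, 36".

m is letter #13 and maps to 31: an offset of 18. Letters become their 1-based position plus 18 (so a→19, b→20, …).
Reversing it on 20, 19, 36: 20→(20−18)÷1=2=b, 19→(19−18)÷1=1=a, 36→(36−18)÷1=18=r.

bar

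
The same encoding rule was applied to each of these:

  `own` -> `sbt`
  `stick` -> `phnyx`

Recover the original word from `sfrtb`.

Two steps: reverse the string, then apply a Caesar shift of +5.
Undoing it on sfrtb: shift back: s−5=n, f−5=a, r−5=m, t−5=o, b−5=w → namow; then reverse → woman.

woman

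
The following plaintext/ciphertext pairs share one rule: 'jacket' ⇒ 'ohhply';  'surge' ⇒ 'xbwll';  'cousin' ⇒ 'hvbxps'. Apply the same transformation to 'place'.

uqhhl

The shift depends on letter class: consonant j→o is +5, but vowel a→h is +7. Vowels shift forward by 7 and consonants shift forward by 5.
For place: p(cons)+5=u, l(cons)+5=q, a(vowel)+7=h, c(cons)+5=h, e(vowel)+7=l.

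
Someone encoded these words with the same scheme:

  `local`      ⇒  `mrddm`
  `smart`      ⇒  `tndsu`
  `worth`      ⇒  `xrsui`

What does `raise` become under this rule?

sdlth

Two shifts are in play — +3 for a/e/i/o/u, +1 for every other letter.
For raise: r(cons)+1=s, a(vowel)+3=d, i(vowel)+3=l, s(cons)+1=t, e(vowel)+3=h.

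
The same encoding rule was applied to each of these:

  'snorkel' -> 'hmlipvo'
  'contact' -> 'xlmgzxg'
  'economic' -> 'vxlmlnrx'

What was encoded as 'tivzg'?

Each pair mirrors across the alphabet (s↔h, n↔m, o↔l): positions sum to 25. Letters are reflected about the middle of the alphabet (position → 25−position): Atbash.
Undoing it on tivzg: t↔g, i↔r, v↔e, z↔a, g↔t.

great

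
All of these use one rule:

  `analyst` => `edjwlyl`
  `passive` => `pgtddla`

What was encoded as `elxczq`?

The output letters match the input read backwards, each shifted +11: analyst reversed is tsylana. Two steps: reverse the string, then apply a Caesar shift of +11.
Reversing it on elxczq: shift back: e−11=t, l−11=a, x−11=m, c−11=r, z−11=o, q−11=f → tamrof; then reverse → format.

format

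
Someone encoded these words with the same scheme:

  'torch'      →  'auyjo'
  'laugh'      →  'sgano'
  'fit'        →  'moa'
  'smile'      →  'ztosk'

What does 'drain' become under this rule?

The shift depends on letter class: consonant t→a is +7, but vowel o→u is +6. The rule splits by letter class: vowels +6, consonants +7.
Applying it to drain: d(cons)+7=k, r(cons)+7=y, a(vowel)+6=g, i(vowel)+6=o, n(cons)+7=u.

kygou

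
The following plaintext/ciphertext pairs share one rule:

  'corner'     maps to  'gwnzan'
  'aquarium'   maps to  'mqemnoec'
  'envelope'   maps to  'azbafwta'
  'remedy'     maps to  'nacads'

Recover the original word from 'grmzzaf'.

channel

Each letter's alphabet position (a=0..z=25) is mapped through 23·x+12 mod 26 — an affine cipher.
Undoing it on grmzzaf: g(6)→17·(6−12)≡2=c; r(17)→17·(17−12)≡7=h; m(12)→17·(12−12)≡0=a; z(25)→17·(25−12)≡13=n; z(25)→17·(25−12)≡13=n; a(0)→17·(0−12)≡4=e; f(5)→17·(5−12)≡11=l (all mod 26).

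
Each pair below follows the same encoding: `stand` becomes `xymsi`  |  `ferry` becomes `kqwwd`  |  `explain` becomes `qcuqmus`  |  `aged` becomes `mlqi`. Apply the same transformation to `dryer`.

iwdqw

The shift depends on letter class: consonant s→x is +5, but vowel a→m is +12. The rule splits by letter class: vowels +12, consonants +5.
Applying it to dryer: d(cons)+5=i, r(cons)+5=w, y(cons)+5=d, e(vowel)+12=q, r(cons)+5=w.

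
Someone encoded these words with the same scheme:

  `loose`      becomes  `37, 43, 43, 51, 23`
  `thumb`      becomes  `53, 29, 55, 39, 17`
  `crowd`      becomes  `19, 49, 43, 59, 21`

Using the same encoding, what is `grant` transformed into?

l(#12)→37 and o(#15)→43: differences scale by 2, so n = 2·pos + 13. Each letter becomes 2×(its alphabet position, a=1..z=26) + 13.
Applying it to grant: g=7→27, r=18→49, a=1→15, n=14→41, t=20→53.

27, 49, 15, 41, 53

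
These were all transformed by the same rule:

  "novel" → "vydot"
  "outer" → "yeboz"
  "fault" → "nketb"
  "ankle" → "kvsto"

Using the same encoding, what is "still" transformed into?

The shift depends on letter class: consonant n→v is +8, but vowel o→y is +10. The rule splits by letter class: vowels +10, consonants +8.
For still: s(cons)+8=a, t(cons)+8=b, i(vowel)+10=s, l(cons)+8=t, l(cons)+8=t.

abstt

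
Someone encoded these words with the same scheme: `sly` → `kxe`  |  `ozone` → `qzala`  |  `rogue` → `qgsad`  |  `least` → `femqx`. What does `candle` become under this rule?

qxpzmo

Two steps: reverse the string, then apply a Caesar shift of +12.
On candle: reverse → eldnac; then shift: e+12=q, l+12=x, d+12=p, n+12=z, a+12=m, c+12=o.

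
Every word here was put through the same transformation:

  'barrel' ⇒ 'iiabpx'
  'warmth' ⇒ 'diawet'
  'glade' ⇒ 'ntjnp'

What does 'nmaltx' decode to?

gerbil

In barrel: b→i is +7, a→i is +8, r→a is +9, r→b is +10 — the shift increases by 1 each position. The shift increases by 1 at each position, starting from +7: 7, 8, 9, ….
Undoing it on nmaltx: n−7=g, m−8=e, a−9=r, l−10=b, t−11=i, x−12=l.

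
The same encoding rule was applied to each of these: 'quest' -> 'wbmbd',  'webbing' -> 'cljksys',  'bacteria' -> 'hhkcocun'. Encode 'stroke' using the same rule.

In quest: q→w is +6, u→b is +7, e→m is +8, s→b is +9 — the shift increases by 1 each position. Each letter shifts forward by (position + 6), i.e. 6, 7, 8, … — the shift grows by one for each successive letter.
Applying it to stroke: s+6=y, t+7=a, r+8=z, o+9=x, k+10=u, e+11=p.

yazxup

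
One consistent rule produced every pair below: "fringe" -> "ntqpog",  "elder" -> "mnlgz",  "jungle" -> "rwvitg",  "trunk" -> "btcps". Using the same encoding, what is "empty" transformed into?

A repeating key of period 2 is used — shifts +8, +2 over and over.
On empty: e+8=m, m+2=o, p+8=x, t+2=v, y+8=g.

moxvg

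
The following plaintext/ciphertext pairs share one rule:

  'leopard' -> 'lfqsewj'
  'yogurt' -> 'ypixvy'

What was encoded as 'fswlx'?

fruit

In leopard: l→l is +0, e→f is +1, o→q is +2, p→s is +3 — the shift increases by 1 each position. The shift increases by 1 at each position, starting from +0: 0, 1, 2, ….
Undoing it on fswlx: f−0=f, s−1=r, w−2=u, l−3=i, x−4=t.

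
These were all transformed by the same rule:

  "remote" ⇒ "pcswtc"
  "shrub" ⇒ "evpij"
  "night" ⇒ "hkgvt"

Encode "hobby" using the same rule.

Treating letters as 0–25, the rule is x ↦ 15x + 20 (mod 26).
For hobby: h(7)→15·7+20≡21=v; o(14)→15·14+20≡22=w; b(1)→15·1+20≡9=j; b(1)→15·1+20≡9=j; y(24)→15·24+20≡16=q (all mod 26).

vwjjq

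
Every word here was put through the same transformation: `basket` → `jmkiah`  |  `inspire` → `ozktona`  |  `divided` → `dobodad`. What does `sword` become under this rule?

b(1)→j(9) and a(0)→m(12) fit y≡23x+12 (mod 26); the inverse of 23 mod 26 is 17. Each letter's alphabet position (a=0..z=25) is mapped through 23·x+12 mod 26 — an affine cipher.
For sword: s(18)→23·18+12≡10=k; w(22)→23·22+12≡24=y; o(14)→23·14+12≡22=w; r(17)→23·17+12≡13=n; d(3)→23·3+12≡3=d (all mod 26).

kywnd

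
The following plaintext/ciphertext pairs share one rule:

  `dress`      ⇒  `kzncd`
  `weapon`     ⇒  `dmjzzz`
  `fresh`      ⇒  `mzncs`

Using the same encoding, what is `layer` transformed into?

sihoc

Each letter shifts forward by (position + 7), i.e. 7, 8, 9, … — the shift grows by one for each successive letter.
On layer: l+7=s, a+8=i, y+9=h, e+10=o, r+11=c.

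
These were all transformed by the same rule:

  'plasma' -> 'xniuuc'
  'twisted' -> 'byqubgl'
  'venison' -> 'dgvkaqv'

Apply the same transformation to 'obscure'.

wdaectm

Shifts by position in plasma: pos 0: p→x (+8), pos 1: l→n (+2), pos 2: a→i (+8), pos 3: s→u (+2) — repeating every 2. The shifts repeat in a cycle of length 2: positions 0,1,… shift by +8, +2, then the pattern repeats.
Applying it to obscure: o+8=w, b+2=d, s+8=a, c+2=e, u+8=c, r+2=t, e+8=m.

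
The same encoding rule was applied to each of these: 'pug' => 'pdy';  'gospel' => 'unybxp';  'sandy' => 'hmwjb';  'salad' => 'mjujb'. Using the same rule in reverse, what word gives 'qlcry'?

pitch

The output letters match the input read backwards, each shifted +9: pug reversed is gup. The word is reversed, then every letter is shifted forward by 9.
Decoding qlcry: shift back: q−9=h, l−9=c, c−9=t, r−9=i, y−9=p → hctip; then reverse → pitch.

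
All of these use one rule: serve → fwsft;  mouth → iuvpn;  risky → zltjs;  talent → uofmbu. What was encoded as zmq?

ply

Two steps: reverse the string, then apply a Caesar shift of +1.
Decoding zmq: shift back: z−1=y, m−1=l, q−1=p → ylp; then reverse → ply.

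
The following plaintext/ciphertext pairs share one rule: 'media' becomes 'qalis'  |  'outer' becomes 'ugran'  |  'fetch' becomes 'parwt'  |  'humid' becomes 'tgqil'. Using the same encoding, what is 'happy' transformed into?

tsjjo

m(12)→q(16) and e(4)→a(0) fit y≡15x+18 (mod 26); the inverse of 15 mod 26 is 7. Each letter's alphabet position (a=0..z=25) is mapped through 15·x+18 mod 26 — an affine cipher.
For happy: h(7)→15·7+18≡19=t; a(0)→15·0+18≡18=s; p(15)→15·15+18≡9=j; p(15)→15·15+18≡9=j; y(24)→15·24+18≡14=o (all mod 26).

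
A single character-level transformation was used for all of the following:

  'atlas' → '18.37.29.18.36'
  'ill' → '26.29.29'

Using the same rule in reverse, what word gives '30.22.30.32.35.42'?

memory

a is letter #1 and maps to 18: an offset of 17. Each letter is replaced by its alphabet position (a=1..z=26) + 17.
Undoing it on 30.22.30.32.35.42: 30→(30−17)÷1=13=m, 22→(22−17)÷1=5=e, 30→(30−17)÷1=13=m, 32→(32−17)÷1=15=o, 35→(35−17)÷1=18=r, 42→(42−17)÷1=25=y.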